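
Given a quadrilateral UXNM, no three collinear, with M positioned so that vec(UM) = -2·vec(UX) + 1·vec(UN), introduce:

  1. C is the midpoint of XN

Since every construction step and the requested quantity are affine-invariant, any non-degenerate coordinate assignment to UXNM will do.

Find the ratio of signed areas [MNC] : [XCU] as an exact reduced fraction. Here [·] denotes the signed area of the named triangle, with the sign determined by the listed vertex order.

Work in coordinates with U = (0, 0), X = (1, 0), N = (0, 1), M = (-2, 1).
1. C is the midpoint of XN ⇒ C = (1/2, 1/2)
2·[MNC] = -1, 2·[XCU] = 1/2
[MNC]:[XCU] = -1:1/2 = -2

[MNC]:[XCU] = -2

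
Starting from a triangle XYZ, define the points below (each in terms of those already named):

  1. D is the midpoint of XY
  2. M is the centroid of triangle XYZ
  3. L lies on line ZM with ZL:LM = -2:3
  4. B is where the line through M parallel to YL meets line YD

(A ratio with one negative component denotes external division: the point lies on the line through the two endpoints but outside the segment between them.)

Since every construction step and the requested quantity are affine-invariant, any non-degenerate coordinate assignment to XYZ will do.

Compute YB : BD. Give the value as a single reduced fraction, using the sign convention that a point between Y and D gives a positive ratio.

YB:BD = 6

Set X = (0, 0), Y = (1, 0), Z = (0, 1); any affine frame gives the same invariant.
1. D is the midpoint of XY ⇒ D = (1/2, 0)
2. M is the centroid of triangle XYZ ⇒ M = (1/3, 1/3)
3. L lies on line ZM with ZL:LM = -2:3 ⇒ L = (-2/3, 7/3)
4. B is where the line through M parallel to YL meets line YD ⇒ B = (4/7, 0)
B = Y + t·(D−Y) with t = 6/7, so YB:BD = t:(1−t) = 6/7:1/7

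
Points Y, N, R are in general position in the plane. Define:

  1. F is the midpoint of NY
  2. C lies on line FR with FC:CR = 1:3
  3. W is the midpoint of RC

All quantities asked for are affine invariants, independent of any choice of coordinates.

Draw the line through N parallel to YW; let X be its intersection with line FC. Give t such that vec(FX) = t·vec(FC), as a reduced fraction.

t = -5/2

Choose coordinates Y = (0, 0), N = (1, 0), R = (0, 1).
1. F is the midpoint of NY ⇒ F = (1/2, 0)
2. C lies on line FR with FC:CR = 1:3 ⇒ C = (3/8, 1/4)
3. W is the midpoint of RC ⇒ W = (3/16, 5/8)
through N parallel to YW: direction (3/16, 5/8); meets FC at X = (13/16, -5/8)
X = F + t·(C−F) with t = -5/2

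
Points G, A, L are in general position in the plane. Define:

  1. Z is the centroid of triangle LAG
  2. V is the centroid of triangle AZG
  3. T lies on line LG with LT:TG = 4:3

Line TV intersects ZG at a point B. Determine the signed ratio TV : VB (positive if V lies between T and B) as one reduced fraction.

TV:VB = -16/7

Set G = (0, 0), A = (1, 0), L = (0, 1); any affine frame gives the same invariant.
1. Z is the centroid of triangle LAG ⇒ Z = (1/3, 1/3)
2. V is the centroid of triangle AZG ⇒ V = (4/9, 1/9)
3. T lies on line LG with LT:TG = 4:3 ⇒ T = (0, 3/7)
line TV meets ZG at B = (1/4, 1/4)
V = T + t·(B−T) with t = 16/9, so TV:VB = 16/9:-7/9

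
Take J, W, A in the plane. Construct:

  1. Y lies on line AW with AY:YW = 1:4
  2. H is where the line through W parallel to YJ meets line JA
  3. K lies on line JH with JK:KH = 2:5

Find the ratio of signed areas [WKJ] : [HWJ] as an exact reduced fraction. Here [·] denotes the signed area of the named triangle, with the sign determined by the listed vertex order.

[WKJ]:[HWJ] = -2/7

Assign J = (0, 0), W = (1, 0), A = (0, 1) — the answer is frame-independent, so this choice is without loss of generality.
1. Y lies on line AW with AY:YW = 1:4 ⇒ Y = (1/5, 4/5)
2. H is where the line through W parallel to YJ meets line JA ⇒ H = (0, -4)
3. K lies on line JH with JK:KH = 2:5 ⇒ K = (0, -8/7)
2·[WKJ] = -8/7, 2·[HWJ] = 4
[WKJ]:[HWJ] = -8/7:4 = -2/7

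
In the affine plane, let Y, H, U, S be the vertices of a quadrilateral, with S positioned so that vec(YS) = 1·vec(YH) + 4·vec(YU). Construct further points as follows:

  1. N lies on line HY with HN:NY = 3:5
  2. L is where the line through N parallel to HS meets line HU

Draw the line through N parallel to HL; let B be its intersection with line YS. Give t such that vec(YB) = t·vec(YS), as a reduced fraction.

Work in coordinates with Y = (0, 0), H = (1, 0), U = (0, 1), S = (1, 4).
1. N lies on line HY with HN:NY = 3:5 ⇒ N = (5/8, 0)
2. L is where the line through N parallel to HS meets line HU ⇒ L = (5/8, 3/8)
through N parallel to HL: direction (-3/8, 3/8); meets YS at B = (1/8, 1/2)
B = Y + t·(S−Y) with t = 1/8

t = 1/8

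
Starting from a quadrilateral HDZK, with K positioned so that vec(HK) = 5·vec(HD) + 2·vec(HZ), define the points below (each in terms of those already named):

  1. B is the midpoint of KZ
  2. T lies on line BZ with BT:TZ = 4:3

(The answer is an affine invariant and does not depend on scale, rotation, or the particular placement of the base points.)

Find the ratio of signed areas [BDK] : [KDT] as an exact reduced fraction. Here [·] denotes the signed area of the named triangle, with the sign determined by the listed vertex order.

[BDK]:[KDT] = -7/11

Work in coordinates with H = (0, 0), D = (1, 0), Z = (0, 1), K = (5, 2).
1. B is the midpoint of KZ ⇒ B = (5/2, 3/2)
2. T lies on line BZ with BT:TZ = 4:3 ⇒ T = (15/14, 17/14)
2·[BDK] = 3, 2·[KDT] = -33/7
[BDK]:[KDT] = 3:-33/7 = -7/11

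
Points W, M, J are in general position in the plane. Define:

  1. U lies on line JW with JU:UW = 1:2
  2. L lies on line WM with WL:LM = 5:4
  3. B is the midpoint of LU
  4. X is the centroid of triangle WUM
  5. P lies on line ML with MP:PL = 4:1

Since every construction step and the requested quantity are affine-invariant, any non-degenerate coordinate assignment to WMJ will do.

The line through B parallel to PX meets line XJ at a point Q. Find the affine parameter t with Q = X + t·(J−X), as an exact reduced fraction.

t = 9/68

Work in coordinates with W = (0, 0), M = (1, 0), J = (0, 1).
1. U lies on line JW with JU:UW = 1:2 ⇒ U = (0, 2/3)
2. L lies on line WM with WL:LM = 5:4 ⇒ L = (5/9, 0)
3. B is the midpoint of LU ⇒ B = (5/18, 1/3)
4. X is the centroid of triangle WUM ⇒ X = (1/3, 2/9)
5. P lies on line ML with MP:PL = 4:1 ⇒ P = (29/45, 0)
through B parallel to PX: direction (-14/45, 2/9); meets XJ at Q = (59/204, 199/612)
Q = X + t·(J−X) with t = 9/68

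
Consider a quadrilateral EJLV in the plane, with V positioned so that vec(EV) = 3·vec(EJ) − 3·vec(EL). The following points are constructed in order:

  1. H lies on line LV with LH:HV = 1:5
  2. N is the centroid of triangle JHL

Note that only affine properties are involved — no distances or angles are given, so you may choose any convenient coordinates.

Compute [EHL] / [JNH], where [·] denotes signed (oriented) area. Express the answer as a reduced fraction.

Work in coordinates with E = (0, 0), J = (1, 0), L = (0, 1), V = (3, -3).
1. H lies on line LV with LH:HV = 1:5 ⇒ H = (1/2, 1/3)
2. N is the centroid of triangle JHL ⇒ N = (1/2, 4/9)
2·[EHL] = 1/2, 2·[JNH] = 1/18
[EHL]:[JNH] = 1/2:1/18 = 9

[EHL]:[JNH] = 9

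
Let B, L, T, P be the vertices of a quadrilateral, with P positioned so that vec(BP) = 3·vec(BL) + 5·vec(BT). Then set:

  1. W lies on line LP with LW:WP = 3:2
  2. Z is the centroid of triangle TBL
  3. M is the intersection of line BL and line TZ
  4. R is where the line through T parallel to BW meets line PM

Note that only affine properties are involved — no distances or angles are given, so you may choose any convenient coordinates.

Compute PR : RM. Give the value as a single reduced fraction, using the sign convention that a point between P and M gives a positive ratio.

Set B = (0, 0), L = (1, 0), T = (0, 1), P = (3, 5); any affine frame gives the same invariant.
1. W lies on line LP with LW:WP = 3:2 ⇒ W = (11/5, 3)
2. Z is the centroid of triangle TBL ⇒ Z = (1/3, 1/3)
3. M is the intersection of line BL and line TZ ⇒ M = (1/2, 0)
4. R is where the line through T parallel to BW meets line PM ⇒ R = (22/7, 37/7)
R = P + t·(M−P) with t = -2/35, so PR:RM = t:(1−t) = -2/35:37/35

PR:RM = -2/37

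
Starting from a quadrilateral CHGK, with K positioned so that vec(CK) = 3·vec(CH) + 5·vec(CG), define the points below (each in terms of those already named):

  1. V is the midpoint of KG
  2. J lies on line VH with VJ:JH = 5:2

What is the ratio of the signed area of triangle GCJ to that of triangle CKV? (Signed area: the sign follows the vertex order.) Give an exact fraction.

[GCJ]:[CKV] = 16/21

Choose coordinates C = (0, 0), H = (1, 0), G = (0, 1), K = (3, 5).
1. V is the midpoint of KG ⇒ V = (3/2, 3)
2. J lies on line VH with VJ:JH = 5:2 ⇒ J = (8/7, 6/7)
2·[GCJ] = 8/7, 2·[CKV] = 3/2
[GCJ]:[CKV] = 8/7:3/2 = 16/21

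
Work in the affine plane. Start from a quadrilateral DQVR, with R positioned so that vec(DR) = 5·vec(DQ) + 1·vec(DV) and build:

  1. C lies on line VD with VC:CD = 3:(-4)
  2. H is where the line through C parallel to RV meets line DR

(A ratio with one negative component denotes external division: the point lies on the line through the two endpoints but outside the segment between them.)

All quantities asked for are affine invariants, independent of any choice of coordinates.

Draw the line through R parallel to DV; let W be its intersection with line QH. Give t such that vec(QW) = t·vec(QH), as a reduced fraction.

Work in coordinates with D = (0, 0), Q = (1, 0), V = (0, 1), R = (5, 1).
1. C lies on line VD with VC:CD = 3:(-4) ⇒ C = (0, 4)
2. H is where the line through C parallel to RV meets line DR ⇒ H = (20, 4)
through R parallel to DV: direction (0, 1); meets QH at W = (5, 16/19)
W = Q + t·(H−Q) with t = 4/19

t = 4/19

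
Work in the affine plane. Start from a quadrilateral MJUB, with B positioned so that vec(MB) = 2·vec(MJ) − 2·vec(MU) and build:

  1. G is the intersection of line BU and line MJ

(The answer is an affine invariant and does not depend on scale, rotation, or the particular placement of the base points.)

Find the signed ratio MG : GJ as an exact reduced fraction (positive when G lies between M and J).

MG:GJ = 2

Set M = (0, 0), J = (1, 0), U = (0, 1), B = (2, -2); any affine frame gives the same invariant.
1. G is the intersection of line BU and line MJ ⇒ G = (2/3, 0)
G = M + t·(J−M) with t = 2/3, so MG:GJ = t:(1−t) = 2/3:1/3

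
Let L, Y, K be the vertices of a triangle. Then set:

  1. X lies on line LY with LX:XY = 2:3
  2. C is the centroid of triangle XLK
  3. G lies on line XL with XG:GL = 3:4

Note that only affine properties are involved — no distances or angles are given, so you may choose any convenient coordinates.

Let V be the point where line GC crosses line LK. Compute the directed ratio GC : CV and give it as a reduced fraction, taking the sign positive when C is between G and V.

GC:CV = 5/7

Work in coordinates with L = (0, 0), Y = (1, 0), K = (0, 1).
1. X lies on line LY with LX:XY = 2:3 ⇒ X = (2/5, 0)
2. C is the centroid of triangle XLK ⇒ C = (2/15, 1/3)
3. G lies on line XL with XG:GL = 3:4 ⇒ G = (8/35, 0)
line GC meets LK at V = (0, 4/5)
C = G + t·(V−G) with t = 5/12, so GC:CV = 5/12:7/12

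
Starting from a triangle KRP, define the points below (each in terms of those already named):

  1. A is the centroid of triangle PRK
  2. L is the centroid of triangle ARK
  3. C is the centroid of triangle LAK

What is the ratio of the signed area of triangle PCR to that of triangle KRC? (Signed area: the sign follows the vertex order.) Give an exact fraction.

Set K = (0, 0), R = (1, 0), P = (0, 1); any affine frame gives the same invariant.
1. A is the centroid of triangle PRK ⇒ A = (1/3, 1/3)
2. L is the centroid of triangle ARK ⇒ L = (4/9, 1/9)
3. C is the centroid of triangle LAK ⇒ C = (7/27, 4/27)
2·[PCR] = 16/27, 2·[KRC] = 4/27
[PCR]:[KRC] = 16/27:4/27 = 4

[PCR]:[KRC] = 4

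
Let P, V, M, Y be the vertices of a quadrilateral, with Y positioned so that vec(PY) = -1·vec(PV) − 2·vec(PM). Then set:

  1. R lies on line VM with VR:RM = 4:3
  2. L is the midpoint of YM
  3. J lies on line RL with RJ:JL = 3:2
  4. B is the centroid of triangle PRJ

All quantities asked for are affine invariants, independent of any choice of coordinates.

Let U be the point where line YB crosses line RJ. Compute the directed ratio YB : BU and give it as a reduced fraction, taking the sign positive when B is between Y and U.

Assign P = (0, 0), V = (1, 0), M = (0, 1), Y = (-1, -2) — the answer is frame-independent, so this choice is without loss of generality.
1. R lies on line VM with VR:RM = 4:3 ⇒ R = (3/7, 4/7)
2. L is the midpoint of YM ⇒ L = (-1/2, -1/2)
3. J lies on line RL with RJ:JL = 3:2 ⇒ J = (-9/70, -1/14)
4. B is the centroid of triangle PRJ ⇒ B = (1/10, 1/6)
line YB meets RJ at U = (23/175, 8/35)
B = Y + t·(U−Y) with t = 35/36, so YB:BU = 35/36:1/36

YB:BU = 35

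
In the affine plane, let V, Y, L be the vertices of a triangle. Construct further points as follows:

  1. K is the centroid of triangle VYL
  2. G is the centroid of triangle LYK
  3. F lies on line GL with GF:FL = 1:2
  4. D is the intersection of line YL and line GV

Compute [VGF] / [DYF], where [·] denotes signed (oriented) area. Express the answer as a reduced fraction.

Assign V = (0, 0), Y = (1, 0), L = (0, 1) — the answer is frame-independent, so this choice is without loss of generality.
1. K is the centroid of triangle VYL ⇒ K = (1/3, 1/3)
2. G is the centroid of triangle LYK ⇒ G = (4/9, 4/9)
3. F lies on line GL with GF:FL = 1:2 ⇒ F = (8/27, 17/27)
4. D is the intersection of line YL and line GV ⇒ D = (1/2, 1/2)
2·[VGF] = 4/27, 2·[DYF] = -1/27
[VGF]:[DYF] = 4/27:-1/27 = -4

[VGF]:[DYF] = -4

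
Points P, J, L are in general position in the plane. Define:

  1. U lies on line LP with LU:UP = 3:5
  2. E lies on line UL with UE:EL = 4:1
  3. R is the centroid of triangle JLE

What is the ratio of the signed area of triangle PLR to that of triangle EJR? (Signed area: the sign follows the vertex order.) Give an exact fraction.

Work in coordinates with P = (0, 0), J = (1, 0), L = (0, 1).
1. U lies on line LP with LU:UP = 3:5 ⇒ U = (0, 5/8)
2. E lies on line UL with UE:EL = 4:1 ⇒ E = (0, 37/40)
3. R is the centroid of triangle JLE ⇒ R = (1/3, 77/120)
2·[PLR] = -1/3, 2·[EJR] = 1/40
[PLR]:[EJR] = -1/3:1/40 = -40/3

[PLR]:[EJR] = -40/3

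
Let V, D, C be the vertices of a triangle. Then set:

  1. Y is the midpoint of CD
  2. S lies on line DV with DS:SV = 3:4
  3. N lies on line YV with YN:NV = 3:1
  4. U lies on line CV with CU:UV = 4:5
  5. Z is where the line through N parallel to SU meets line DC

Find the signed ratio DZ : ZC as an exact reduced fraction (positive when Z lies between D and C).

Assign V = (0, 0), D = (1, 0), C = (0, 1) — the answer is frame-independent, so this choice is without loss of generality.
1. Y is the midpoint of CD ⇒ Y = (1/2, 1/2)
2. S lies on line DV with DS:SV = 3:4 ⇒ S = (4/7, 0)
3. N lies on line YV with YN:NV = 3:1 ⇒ N = (1/8, 1/8)
4. U lies on line CV with CU:UV = 4:5 ⇒ U = (0, 5/9)
5. Z is where the line through N parallel to SU meets line DC ⇒ Z = (217/8, -209/8)
Z = D + t·(C−D) with t = -209/8, so DZ:ZC = t:(1−t) = -209/8:217/8

DZ:ZC = -209/217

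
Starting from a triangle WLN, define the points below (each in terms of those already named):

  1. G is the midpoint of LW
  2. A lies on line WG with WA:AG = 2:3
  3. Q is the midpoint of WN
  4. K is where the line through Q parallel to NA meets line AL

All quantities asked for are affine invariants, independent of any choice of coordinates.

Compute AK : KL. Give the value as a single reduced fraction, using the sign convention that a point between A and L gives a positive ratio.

AK:KL = -1/9

Set W = (0, 0), L = (1, 0), N = (0, 1); any affine frame gives the same invariant.
1. G is the midpoint of LW ⇒ G = (1/2, 0)
2. A lies on line WG with WA:AG = 2:3 ⇒ A = (1/5, 0)
3. Q is the midpoint of WN ⇒ Q = (0, 1/2)
4. K is where the line through Q parallel to NA meets line AL ⇒ K = (1/10, 0)
K = A + t·(L−A) with t = -1/8, so AK:KL = t:(1−t) = -1/8:9/8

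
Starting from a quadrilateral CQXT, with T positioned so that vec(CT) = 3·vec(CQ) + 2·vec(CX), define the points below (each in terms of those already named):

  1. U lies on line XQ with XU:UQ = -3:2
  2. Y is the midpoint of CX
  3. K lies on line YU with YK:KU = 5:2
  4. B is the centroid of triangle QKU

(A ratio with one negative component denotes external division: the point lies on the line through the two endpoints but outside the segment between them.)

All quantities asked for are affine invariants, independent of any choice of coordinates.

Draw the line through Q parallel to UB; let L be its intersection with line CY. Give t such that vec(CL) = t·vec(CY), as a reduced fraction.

t = 19/10

Assign C = (0, 0), Q = (1, 0), X = (0, 1), T = (3, 2) — the answer is frame-independent, so this choice is without loss of generality.
1. U lies on line XQ with XU:UQ = -3:2 ⇒ U = (3, -2)
2. Y is the midpoint of CX ⇒ Y = (0, 1/2)
3. K lies on line YU with YK:KU = 5:2 ⇒ K = (15/7, -9/7)
4. B is the centroid of triangle QKU ⇒ B = (43/21, -23/21)
through Q parallel to UB: direction (-20/21, 19/21); meets CY at L = (0, 19/20)
L = C + t·(Y−C) with t = 19/10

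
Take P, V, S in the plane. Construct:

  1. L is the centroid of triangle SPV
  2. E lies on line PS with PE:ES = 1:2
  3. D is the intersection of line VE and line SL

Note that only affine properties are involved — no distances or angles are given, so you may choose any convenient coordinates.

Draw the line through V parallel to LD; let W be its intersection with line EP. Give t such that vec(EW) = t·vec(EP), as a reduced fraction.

Set P = (0, 0), V = (1, 0), S = (0, 1); any affine frame gives the same invariant.
1. L is the centroid of triangle SPV ⇒ L = (1/3, 1/3)
2. E lies on line PS with PE:ES = 1:2 ⇒ E = (0, 1/3)
3. D is the intersection of line VE and line SL ⇒ D = (2/5, 1/5)
through V parallel to LD: direction (1/15, -2/15); meets EP at W = (0, 2)
W = E + t·(P−E) with t = -5

t = -5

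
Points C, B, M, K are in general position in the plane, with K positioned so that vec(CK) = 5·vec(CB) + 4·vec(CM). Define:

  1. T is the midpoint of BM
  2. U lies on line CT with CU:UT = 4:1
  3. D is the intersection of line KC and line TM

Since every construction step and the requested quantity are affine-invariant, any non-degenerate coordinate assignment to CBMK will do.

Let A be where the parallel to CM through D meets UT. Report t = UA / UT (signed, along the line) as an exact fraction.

t = 14/9

Work in coordinates with C = (0, 0), B = (1, 0), M = (0, 1), K = (5, 4).
1. T is the midpoint of BM ⇒ T = (1/2, 1/2)
2. U lies on line CT with CU:UT = 4:1 ⇒ U = (2/5, 2/5)
3. D is the intersection of line KC and line TM ⇒ D = (5/9, 4/9)
through D parallel to CM: direction (0, 1); meets UT at A = (5/9, 5/9)
A = U + t·(T−U) with t = 14/9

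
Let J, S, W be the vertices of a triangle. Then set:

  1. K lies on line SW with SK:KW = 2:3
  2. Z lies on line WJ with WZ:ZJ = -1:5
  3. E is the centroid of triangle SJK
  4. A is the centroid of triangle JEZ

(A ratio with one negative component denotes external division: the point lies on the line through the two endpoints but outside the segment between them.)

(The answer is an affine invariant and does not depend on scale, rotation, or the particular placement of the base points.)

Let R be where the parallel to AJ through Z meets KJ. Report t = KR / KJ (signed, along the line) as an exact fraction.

t = 77/37

Work in coordinates with J = (0, 0), S = (1, 0), W = (0, 1).
1. K lies on line SW with SK:KW = 2:3 ⇒ K = (3/5, 2/5)
2. Z lies on line WJ with WZ:ZJ = -1:5 ⇒ Z = (0, 5/4)
3. E is the centroid of triangle SJK ⇒ E = (8/15, 2/15)
4. A is the centroid of triangle JEZ ⇒ A = (8/45, 83/180)
through Z parallel to AJ: direction (-8/45, -83/180); meets KJ at R = (-24/37, -16/37)
R = K + t·(J−K) with t = 77/37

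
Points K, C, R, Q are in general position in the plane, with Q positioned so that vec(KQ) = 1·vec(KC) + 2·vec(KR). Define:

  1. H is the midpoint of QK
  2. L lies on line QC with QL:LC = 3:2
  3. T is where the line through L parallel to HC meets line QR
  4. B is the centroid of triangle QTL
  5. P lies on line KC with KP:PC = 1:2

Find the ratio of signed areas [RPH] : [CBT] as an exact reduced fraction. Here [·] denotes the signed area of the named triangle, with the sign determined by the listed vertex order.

Set K = (0, 0), C = (1, 0), R = (0, 1), Q = (1, 2); any affine frame gives the same invariant.
1. H is the midpoint of QK ⇒ H = (1/2, 1)
2. L lies on line QC with QL:LC = 3:2 ⇒ L = (1, 4/5)
3. T is where the line through L parallel to HC meets line QR ⇒ T = (3/5, 8/5)
4. B is the centroid of triangle QTL ⇒ B = (13/15, 22/15)
5. P lies on line KC with KP:PC = 1:2 ⇒ P = (1/3, 0)
2·[RPH] = 1/2, 2·[CBT] = 28/75
[RPH]:[CBT] = 1/2:28/75 = 75/56

[RPH]:[CBT] = 75/56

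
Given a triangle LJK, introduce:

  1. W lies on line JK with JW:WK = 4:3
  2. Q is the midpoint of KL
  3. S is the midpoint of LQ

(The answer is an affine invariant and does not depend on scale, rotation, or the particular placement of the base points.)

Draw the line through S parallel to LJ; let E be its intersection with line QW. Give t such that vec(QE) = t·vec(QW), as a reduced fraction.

t = -7/2

Work in coordinates with L = (0, 0), J = (1, 0), K = (0, 1).
1. W lies on line JK with JW:WK = 4:3 ⇒ W = (3/7, 4/7)
2. Q is the midpoint of KL ⇒ Q = (0, 1/2)
3. S is the midpoint of LQ ⇒ S = (0, 1/4)
through S parallel to LJ: direction (1, 0); meets QW at E = (-3/2, 1/4)
E = Q + t·(W−Q) with t = -7/2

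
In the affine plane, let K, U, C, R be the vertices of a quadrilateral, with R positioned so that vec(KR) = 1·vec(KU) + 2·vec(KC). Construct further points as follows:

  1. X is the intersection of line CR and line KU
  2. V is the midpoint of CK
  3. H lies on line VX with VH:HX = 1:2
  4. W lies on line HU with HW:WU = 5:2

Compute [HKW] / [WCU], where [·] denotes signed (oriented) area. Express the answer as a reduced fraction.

[HKW]:[WCU] = -5/6

Set K = (0, 0), U = (1, 0), C = (0, 1), R = (1, 2); any affine frame gives the same invariant.
1. X is the intersection of line CR and line KU ⇒ X = (-1, 0)
2. V is the midpoint of CK ⇒ V = (0, 1/2)
3. H lies on line VX with VH:HX = 1:2 ⇒ H = (-1/3, 1/3)
4. W lies on line HU with HW:WU = 5:2 ⇒ W = (13/21, 2/21)
2·[HKW] = 5/21, 2·[WCU] = -2/7
[HKW]:[WCU] = 5/21:-2/7 = -5/6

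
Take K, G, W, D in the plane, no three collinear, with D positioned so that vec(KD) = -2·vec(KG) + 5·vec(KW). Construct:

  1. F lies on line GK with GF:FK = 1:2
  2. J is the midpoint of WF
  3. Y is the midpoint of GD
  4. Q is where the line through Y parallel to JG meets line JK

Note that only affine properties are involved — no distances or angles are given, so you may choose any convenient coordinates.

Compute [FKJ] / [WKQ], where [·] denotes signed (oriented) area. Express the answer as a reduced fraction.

Set K = (0, 0), G = (1, 0), W = (0, 1), D = (-2, 5); any affine frame gives the same invariant.
1. F lies on line GK with GF:FK = 1:2 ⇒ F = (2/3, 0)
2. J is the midpoint of WF ⇒ J = (1/3, 1/2)
3. Y is the midpoint of GD ⇒ Y = (-1/2, 5/2)
4. Q is where the line through Y parallel to JG meets line JK ⇒ Q = (17/18, 17/12)
2·[FKJ] = -1/3, 2·[WKQ] = 17/18
[FKJ]:[WKQ] = -1/3:17/18 = -6/17

[FKJ]:[WKQ] = -6/17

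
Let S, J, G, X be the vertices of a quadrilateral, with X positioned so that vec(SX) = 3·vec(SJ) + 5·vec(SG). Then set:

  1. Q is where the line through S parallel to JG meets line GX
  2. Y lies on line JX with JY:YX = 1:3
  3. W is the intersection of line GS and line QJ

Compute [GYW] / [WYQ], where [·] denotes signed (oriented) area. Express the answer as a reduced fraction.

Assign S = (0, 0), J = (1, 0), G = (0, 1), X = (3, 5) — the answer is frame-independent, so this choice is without loss of generality.
1. Q is where the line through S parallel to JG meets line GX ⇒ Q = (-3/7, 3/7)
2. Y lies on line JX with JY:YX = 1:3 ⇒ Y = (3/2, 5/4)
3. W is the intersection of line GS and line QJ ⇒ W = (0, 3/10)
2·[GYW] = -21/20, 2·[WYQ] = 3/5
[GYW]:[WYQ] = -21/20:3/5 = -7/4

[GYW]:[WYQ] = -7/4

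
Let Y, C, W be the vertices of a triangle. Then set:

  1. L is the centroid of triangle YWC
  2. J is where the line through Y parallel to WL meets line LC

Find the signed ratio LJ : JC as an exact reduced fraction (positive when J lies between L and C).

Assign Y = (0, 0), C = (1, 0), W = (0, 1) — the answer is frame-independent, so this choice is without loss of generality.
1. L is the centroid of triangle YWC ⇒ L = (1/3, 1/3)
2. J is where the line through Y parallel to WL meets line LC ⇒ J = (-1/3, 2/3)
J = L + t·(C−L) with t = -1, so LJ:JC = t:(1−t) = -1:2

LJ:JC = -1/2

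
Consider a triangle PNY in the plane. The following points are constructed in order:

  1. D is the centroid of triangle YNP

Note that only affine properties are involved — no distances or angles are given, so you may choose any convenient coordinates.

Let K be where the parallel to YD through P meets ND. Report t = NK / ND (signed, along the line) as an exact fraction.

t = 2

Assign P = (0, 0), N = (1, 0), Y = (0, 1) — the answer is frame-independent, so this choice is without loss of generality.
1. D is the centroid of triangle YNP ⇒ D = (1/3, 1/3)
through P parallel to YD: direction (1/3, -2/3); meets ND at K = (-1/3, 2/3)
K = N + t·(D−N) with t = 2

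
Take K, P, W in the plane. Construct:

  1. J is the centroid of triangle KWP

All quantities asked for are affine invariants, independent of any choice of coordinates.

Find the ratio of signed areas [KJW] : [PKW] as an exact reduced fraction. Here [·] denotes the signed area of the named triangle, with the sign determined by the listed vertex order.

Work in coordinates with K = (0, 0), P = (1, 0), W = (0, 1).
1. J is the centroid of triangle KWP ⇒ J = (1/3, 1/3)
2·[KJW] = 1/3, 2·[PKW] = -1
[KJW]:[PKW] = 1/3:-1 = -1/3

[KJW]:[PKW] = -1/3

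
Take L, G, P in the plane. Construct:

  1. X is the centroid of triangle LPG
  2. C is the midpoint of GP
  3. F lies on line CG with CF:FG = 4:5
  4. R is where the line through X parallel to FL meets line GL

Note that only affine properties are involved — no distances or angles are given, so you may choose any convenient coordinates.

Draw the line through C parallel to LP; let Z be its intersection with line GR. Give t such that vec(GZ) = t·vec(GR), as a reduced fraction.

Set L = (0, 0), G = (1, 0), P = (0, 1); any affine frame gives the same invariant.
1. X is the centroid of triangle LPG ⇒ X = (1/3, 1/3)
2. C is the midpoint of GP ⇒ C = (1/2, 1/2)
3. F lies on line CG with CF:FG = 4:5 ⇒ F = (13/18, 5/18)
4. R is where the line through X parallel to FL meets line GL ⇒ R = (-8/15, 0)
through C parallel to LP: direction (0, 1); meets GR at Z = (1/2, 0)
Z = G + t·(R−G) with t = 15/46

t = 15/46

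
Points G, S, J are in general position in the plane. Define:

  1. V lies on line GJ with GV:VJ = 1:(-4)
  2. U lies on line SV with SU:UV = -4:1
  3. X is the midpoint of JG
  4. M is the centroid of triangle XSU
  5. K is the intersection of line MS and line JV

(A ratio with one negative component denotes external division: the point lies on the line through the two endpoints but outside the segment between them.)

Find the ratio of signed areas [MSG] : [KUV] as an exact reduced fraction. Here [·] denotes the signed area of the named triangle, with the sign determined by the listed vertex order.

Choose coordinates G = (0, 0), S = (1, 0), J = (0, 1).
1. V lies on line GJ with GV:VJ = 1:(-4) ⇒ V = (0, -1/3)
2. U lies on line SV with SU:UV = -4:1 ⇒ U = (-1/3, -4/9)
3. X is the midpoint of JG ⇒ X = (0, 1/2)
4. M is the centroid of triangle XSU ⇒ M = (2/9, 1/54)
5. K is the intersection of line MS and line JV ⇒ K = (0, 1/42)
2·[MSG] = -1/54, 2·[KUV] = 5/42
[MSG]:[KUV] = -1/54:5/42 = -7/45

[MSG]:[KUV] = -7/45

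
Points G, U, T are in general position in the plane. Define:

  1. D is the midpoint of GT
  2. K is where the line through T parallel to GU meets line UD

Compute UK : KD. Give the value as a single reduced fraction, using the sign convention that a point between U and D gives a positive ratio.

UK:KD = -2

Set G = (0, 0), U = (1, 0), T = (0, 1); any affine frame gives the same invariant.
1. D is the midpoint of GT ⇒ D = (0, 1/2)
2. K is where the line through T parallel to GU meets line UD ⇒ K = (-1, 1)
K = U + t·(D−U) with t = 2, so UK:KD = t:(1−t) = 2:-1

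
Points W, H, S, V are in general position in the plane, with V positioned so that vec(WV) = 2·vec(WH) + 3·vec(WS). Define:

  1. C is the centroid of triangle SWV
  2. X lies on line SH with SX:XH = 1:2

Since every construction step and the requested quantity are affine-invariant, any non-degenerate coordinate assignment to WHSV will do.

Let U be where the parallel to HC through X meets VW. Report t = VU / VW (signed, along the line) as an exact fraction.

t = 9/11

Assign W = (0, 0), H = (1, 0), S = (0, 1), V = (2, 3) — the answer is frame-independent, so this choice is without loss of generality.
1. C is the centroid of triangle SWV ⇒ C = (2/3, 4/3)
2. X lies on line SH with SX:XH = 1:2 ⇒ X = (1/3, 2/3)
through X parallel to HC: direction (-1/3, 4/3); meets VW at U = (4/11, 6/11)
U = V + t·(W−V) with t = 9/11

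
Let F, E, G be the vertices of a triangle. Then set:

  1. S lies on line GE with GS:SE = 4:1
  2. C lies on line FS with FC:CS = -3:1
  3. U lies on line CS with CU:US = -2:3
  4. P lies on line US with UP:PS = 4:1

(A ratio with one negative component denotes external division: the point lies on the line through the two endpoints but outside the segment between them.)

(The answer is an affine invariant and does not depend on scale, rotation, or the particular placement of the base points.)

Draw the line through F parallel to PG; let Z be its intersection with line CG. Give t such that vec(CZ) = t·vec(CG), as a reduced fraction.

t = 15/2

Work in coordinates with F = (0, 0), E = (1, 0), G = (0, 1).
1. S lies on line GE with GS:SE = 4:1 ⇒ S = (4/5, 1/5)
2. C lies on line FS with FC:CS = -3:1 ⇒ C = (6/5, 3/10)
3. U lies on line CS with CU:US = -2:3 ⇒ U = (2, 1/2)
4. P lies on line US with UP:PS = 4:1 ⇒ P = (26/25, 13/50)
through F parallel to PG: direction (-26/25, 37/50); meets CG at Z = (-39/5, 111/20)
Z = C + t·(G−C) with t = 15/2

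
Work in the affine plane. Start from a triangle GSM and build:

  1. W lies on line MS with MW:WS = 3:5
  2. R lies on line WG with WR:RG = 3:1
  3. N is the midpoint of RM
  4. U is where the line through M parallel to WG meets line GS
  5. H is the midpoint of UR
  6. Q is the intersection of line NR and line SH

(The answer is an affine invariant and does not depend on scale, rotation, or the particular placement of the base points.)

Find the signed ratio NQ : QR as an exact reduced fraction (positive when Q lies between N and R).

Assign G = (0, 0), S = (1, 0), M = (0, 1) — the answer is frame-independent, so this choice is without loss of generality.
1. W lies on line MS with MW:WS = 3:5 ⇒ W = (3/8, 5/8)
2. R lies on line WG with WR:RG = 3:1 ⇒ R = (3/32, 5/32)
3. N is the midpoint of RM ⇒ N = (3/64, 37/64)
4. U is where the line through M parallel to WG meets line GS ⇒ U = (-3/5, 0)
5. H is the midpoint of UR ⇒ H = (-81/320, 5/64)
6. Q is the intersection of line NR and line SH ⇒ Q = (47/448, 25/448)
Q = N + t·(R−N) with t = 26/21, so NQ:QR = t:(1−t) = 26/21:-5/21

NQ:QR = -26/5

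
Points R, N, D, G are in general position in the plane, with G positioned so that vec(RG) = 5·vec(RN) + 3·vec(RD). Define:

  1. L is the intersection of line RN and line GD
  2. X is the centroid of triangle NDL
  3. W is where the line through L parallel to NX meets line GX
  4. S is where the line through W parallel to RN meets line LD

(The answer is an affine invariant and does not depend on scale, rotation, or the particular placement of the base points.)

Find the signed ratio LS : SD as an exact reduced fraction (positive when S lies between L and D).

Set R = (0, 0), N = (1, 0), D = (0, 1), G = (5, 3); any affine frame gives the same invariant.
1. L is the intersection of line RN and line GD ⇒ L = (-5/2, 0)
2. X is the centroid of triangle NDL ⇒ X = (-1/2, 1/3)
3. W is where the line through L parallel to NX meets line GX ⇒ W = (-8/5, -1/5)
4. S is where the line through W parallel to RN meets line LD ⇒ S = (-3, -1/5)
S = L + t·(D−L) with t = -1/5, so LS:SD = t:(1−t) = -1/5:6/5

LS:SD = -1/6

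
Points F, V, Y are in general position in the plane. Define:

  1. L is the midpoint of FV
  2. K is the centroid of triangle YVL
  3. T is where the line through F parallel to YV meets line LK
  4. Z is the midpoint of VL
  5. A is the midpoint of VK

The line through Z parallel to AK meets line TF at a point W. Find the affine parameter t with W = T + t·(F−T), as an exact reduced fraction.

Work in coordinates with F = (0, 0), V = (1, 0), Y = (0, 1).
1. L is the midpoint of FV ⇒ L = (1/2, 0)
2. K is the centroid of triangle YVL ⇒ K = (1/2, 1/3)
3. T is where the line through F parallel to YV meets line LK ⇒ T = (1/2, -1/2)
4. Z is the midpoint of VL ⇒ Z = (3/4, 0)
5. A is the midpoint of VK ⇒ A = (3/4, 1/6)
through Z parallel to AK: direction (-1/4, 1/6); meets TF at W = (-3/2, 3/2)
W = T + t·(F−T) with t = 4

t = 4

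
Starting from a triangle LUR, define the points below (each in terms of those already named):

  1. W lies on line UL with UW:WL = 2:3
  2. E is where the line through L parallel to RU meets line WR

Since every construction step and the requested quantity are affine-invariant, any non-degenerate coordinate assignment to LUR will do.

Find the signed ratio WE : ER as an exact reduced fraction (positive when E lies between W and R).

Assign L = (0, 0), U = (1, 0), R = (0, 1) — the answer is frame-independent, so this choice is without loss of generality.
1. W lies on line UL with UW:WL = 2:3 ⇒ W = (3/5, 0)
2. E is where the line through L parallel to RU meets line WR ⇒ E = (3/2, -3/2)
E = W + t·(R−W) with t = -3/2, so WE:ER = t:(1−t) = -3/2:5/2

WE:ER = -3/5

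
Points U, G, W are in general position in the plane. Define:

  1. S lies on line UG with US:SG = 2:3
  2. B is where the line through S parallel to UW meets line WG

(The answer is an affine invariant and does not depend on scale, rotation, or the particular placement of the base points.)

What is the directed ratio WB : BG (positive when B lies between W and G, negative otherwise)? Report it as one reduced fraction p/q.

WB:BG = 2/3

Set U = (0, 0), G = (1, 0), W = (0, 1); any affine frame gives the same invariant.
1. S lies on line UG with US:SG = 2:3 ⇒ S = (2/5, 0)
2. B is where the line through S parallel to UW meets line WG ⇒ B = (2/5, 3/5)
B = W + t·(G−W) with t = 2/5, so WB:BG = t:(1−t) = 2/5:3/5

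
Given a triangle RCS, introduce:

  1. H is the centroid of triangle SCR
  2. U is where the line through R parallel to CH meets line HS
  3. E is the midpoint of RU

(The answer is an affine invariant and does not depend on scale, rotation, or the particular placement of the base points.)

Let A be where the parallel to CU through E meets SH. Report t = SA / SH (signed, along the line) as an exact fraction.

Set R = (0, 0), C = (1, 0), S = (0, 1); any affine frame gives the same invariant.
1. H is the centroid of triangle SCR ⇒ H = (1/3, 1/3)
2. U is where the line through R parallel to CH meets line HS ⇒ U = (2/3, -1/3)
3. E is the midpoint of RU ⇒ E = (1/3, -1/6)
through E parallel to CU: direction (-1/3, -1/3); meets SH at A = (1/2, 0)
A = S + t·(H−S) with t = 3/2

t = 3/2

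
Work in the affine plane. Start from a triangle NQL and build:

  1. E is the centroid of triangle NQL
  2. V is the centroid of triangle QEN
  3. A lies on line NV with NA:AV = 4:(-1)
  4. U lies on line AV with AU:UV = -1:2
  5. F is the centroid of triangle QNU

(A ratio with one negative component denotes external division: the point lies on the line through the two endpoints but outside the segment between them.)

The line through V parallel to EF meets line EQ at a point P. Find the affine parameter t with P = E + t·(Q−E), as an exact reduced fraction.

t = -1/4

Set N = (0, 0), Q = (1, 0), L = (0, 1); any affine frame gives the same invariant.
1. E is the centroid of triangle NQL ⇒ E = (1/3, 1/3)
2. V is the centroid of triangle QEN ⇒ V = (4/9, 1/9)
3. A lies on line NV with NA:AV = 4:(-1) ⇒ A = (16/27, 4/27)
4. U lies on line AV with AU:UV = -1:2 ⇒ U = (20/27, 5/27)
5. F is the centroid of triangle QNU ⇒ F = (47/81, 5/81)
through V parallel to EF: direction (20/81, -22/81); meets EQ at P = (1/6, 5/12)
P = E + t·(Q−E) with t = -1/4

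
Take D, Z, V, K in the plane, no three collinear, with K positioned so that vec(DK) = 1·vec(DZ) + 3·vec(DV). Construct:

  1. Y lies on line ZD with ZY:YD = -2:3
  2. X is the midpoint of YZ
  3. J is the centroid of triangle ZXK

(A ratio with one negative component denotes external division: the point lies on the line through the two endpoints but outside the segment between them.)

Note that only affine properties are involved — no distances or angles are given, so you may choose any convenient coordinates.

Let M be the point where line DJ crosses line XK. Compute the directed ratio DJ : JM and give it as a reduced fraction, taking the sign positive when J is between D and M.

DJ:JM = 5

Work in coordinates with D = (0, 0), Z = (1, 0), V = (0, 1), K = (1, 3).
1. Y lies on line ZD with ZY:YD = -2:3 ⇒ Y = (3, 0)
2. X is the midpoint of YZ ⇒ X = (2, 0)
3. J is the centroid of triangle ZXK ⇒ J = (4/3, 1)
line DJ meets XK at M = (8/5, 6/5)
J = D + t·(M−D) with t = 5/6, so DJ:JM = 5/6:1/6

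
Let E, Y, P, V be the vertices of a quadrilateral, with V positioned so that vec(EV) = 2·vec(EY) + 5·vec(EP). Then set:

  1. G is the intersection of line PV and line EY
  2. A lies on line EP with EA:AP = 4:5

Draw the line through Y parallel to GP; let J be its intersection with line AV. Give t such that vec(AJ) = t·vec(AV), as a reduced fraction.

t = -22/5

Set E = (0, 0), Y = (1, 0), P = (0, 1), V = (2, 5); any affine frame gives the same invariant.
1. G is the intersection of line PV and line EY ⇒ G = (-1/2, 0)
2. A lies on line EP with EA:AP = 4:5 ⇒ A = (0, 4/9)
through Y parallel to GP: direction (1/2, 1); meets AV at J = (-44/5, -98/5)
J = A + t·(V−A) with t = -22/5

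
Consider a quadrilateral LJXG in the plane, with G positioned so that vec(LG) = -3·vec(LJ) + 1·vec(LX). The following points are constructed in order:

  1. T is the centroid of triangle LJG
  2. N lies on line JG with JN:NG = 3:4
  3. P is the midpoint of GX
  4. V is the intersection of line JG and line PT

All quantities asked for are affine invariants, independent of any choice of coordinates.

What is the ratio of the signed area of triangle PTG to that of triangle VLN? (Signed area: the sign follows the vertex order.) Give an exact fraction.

Set L = (0, 0), J = (1, 0), X = (0, 1), G = (-3, 1); any affine frame gives the same invariant.
1. T is the centroid of triangle LJG ⇒ T = (-2/3, 1/3)
2. N lies on line JG with JN:NG = 3:4 ⇒ N = (-5/7, 3/7)
3. P is the midpoint of GX ⇒ P = (-3/2, 1)
4. V is the intersection of line JG and line PT ⇒ V = (-9/11, 5/11)
2·[PTG] = -1, 2·[VLN] = 2/77
[PTG]:[VLN] = -1:2/77 = -77/2

[PTG]:[VLN] = -77/2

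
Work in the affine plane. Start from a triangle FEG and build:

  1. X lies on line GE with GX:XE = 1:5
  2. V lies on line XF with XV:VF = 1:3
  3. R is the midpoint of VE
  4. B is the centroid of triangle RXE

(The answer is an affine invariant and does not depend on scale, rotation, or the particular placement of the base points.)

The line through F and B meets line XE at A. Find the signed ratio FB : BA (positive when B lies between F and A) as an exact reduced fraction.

FB:BA = 23

Work in coordinates with F = (0, 0), E = (1, 0), G = (0, 1).
1. X lies on line GE with GX:XE = 1:5 ⇒ X = (1/6, 5/6)
2. V lies on line XF with XV:VF = 1:3 ⇒ V = (1/8, 5/8)
3. R is the midpoint of VE ⇒ R = (9/16, 5/16)
4. B is the centroid of triangle RXE ⇒ B = (83/144, 55/144)
line FB meets XE at A = (83/138, 55/138)
B = F + t·(A−F) with t = 23/24, so FB:BA = 23/24:1/24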